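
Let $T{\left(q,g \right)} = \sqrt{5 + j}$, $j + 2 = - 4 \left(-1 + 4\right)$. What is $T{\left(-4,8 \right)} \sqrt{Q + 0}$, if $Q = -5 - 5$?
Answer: $- 3 \sqrt{10} \approx -9.4868$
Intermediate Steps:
$j = -14$ ($j = -2 - 4 \left(-1 + 4\right) = -2 - 12 = -14$)
$Q = -10$ ($Q = -5 - 5 = -10$)
$T{\left(q,g \right)} = 3 i$ ($T{\left(q,g \right)} = \sqrt{5 - 14} = \sqrt{-9} = 3 i$)
$T{\left(-4,8 \right)} \sqrt{Q + 0} = 3 i \sqrt{-10 + 0} = 3 i \sqrt{-10} = 3 i i \sqrt{10} = - 3 \sqrt{10}$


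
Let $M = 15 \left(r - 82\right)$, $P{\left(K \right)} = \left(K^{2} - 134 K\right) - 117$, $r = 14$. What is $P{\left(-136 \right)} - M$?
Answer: $37623$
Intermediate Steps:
$P{\left(K \right)} = -117 + K^{2} - 134 K$
$M = -1020$ ($M = 15 \left(14 - 82\right) = 15 \left(-68\right) = -1020$)
$P{\left(-136 \right)} - M = \left(-117 + \left(-136\right)^{2} - -18224\right) - -1020 = \left(-117 + 18496 + 18224\right) + 1020 = 36603 + 1020 = 37623$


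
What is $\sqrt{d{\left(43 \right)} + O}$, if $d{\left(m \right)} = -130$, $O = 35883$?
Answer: $\sqrt{35753} \approx 189.08$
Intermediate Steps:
$\sqrt{d{\left(43 \right)} + O} = \sqrt{-130 + 35883} = \sqrt{35753}$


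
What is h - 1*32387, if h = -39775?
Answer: -72162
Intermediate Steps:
h - 1*32387 = -39775 - 1*32387 = -39775 - 32387 = -72162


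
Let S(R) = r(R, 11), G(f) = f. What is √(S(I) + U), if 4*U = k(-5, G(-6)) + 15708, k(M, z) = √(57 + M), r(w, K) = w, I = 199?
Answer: √(16504 + 2*√13)/2 ≈ 64.248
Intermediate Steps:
S(R) = R
U = 3927 + √13/2 (U = (√(57 - 5) + 15708)/4 = (√52 + 15708)/4 = (2*√13 + 15708)/4 = (15708 + 2*√13)/4 = 3927 + √13/2 ≈ 3928.8)
√(S(I) + U) = √(199 + (3927 + √13/2)) = √(4126 + √13/2)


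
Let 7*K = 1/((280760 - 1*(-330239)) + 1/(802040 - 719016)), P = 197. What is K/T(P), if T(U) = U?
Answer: 83024/69953334167283 ≈ 1.1868e-9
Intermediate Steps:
K = 83024/355093066839 (K = 1/(7*((280760 - 1*(-330239)) + 1/(802040 - 719016))) = 1/(7*((280760 + 330239) + 1/83024)) = 1/(7*(610999 + 1/83024)) = 1/(7*(50727580977/83024)) = (1/7)*(83024/50727580977) = 83024/355093066839 ≈ 2.3381e-7)
K/T(P) = (83024/355093066839)/197 = (83024/355093066839)*(1/197) = 83024/69953334167283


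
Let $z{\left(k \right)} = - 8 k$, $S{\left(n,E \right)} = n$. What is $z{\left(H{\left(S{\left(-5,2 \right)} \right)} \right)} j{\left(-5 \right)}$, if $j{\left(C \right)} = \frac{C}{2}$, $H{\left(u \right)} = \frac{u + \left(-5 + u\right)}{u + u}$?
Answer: $30$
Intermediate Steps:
$H{\left(u \right)} = \frac{-5 + 2 u}{2 u}$
$j{\left(C \right)} = \frac{C}{2}$ ($j{\left(C \right)} = C \frac{1}{2} = \frac{C}{2}$)
$z{\left(H{\left(S{\left(-5,2 \right)} \right)} \right)} j{\left(-5 \right)} = - 8 \frac{- \frac{5}{2} - 5}{-5} \cdot \frac{1}{2} \left(-5\right) = - 8 \left(\left(- \frac{1}{5}\right) \left(- \frac{15}{2}\right)\right) \left(- \frac{5}{2}\right) = \left(-8\right) \frac{3}{2} \left(- \frac{5}{2}\right) = \left(-12\right) \left(- \frac{5}{2}\right) = 30$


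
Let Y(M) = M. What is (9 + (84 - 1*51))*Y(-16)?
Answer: -672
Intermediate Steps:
(9 + (84 - 1*51))*Y(-16) = (9 + (84 - 1*51))*(-16) = (9 + (84 - 51))*(-16) = (9 + 33)*(-16) = 42*(-16) = -672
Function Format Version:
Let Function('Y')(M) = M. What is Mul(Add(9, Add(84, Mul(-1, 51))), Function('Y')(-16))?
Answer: -672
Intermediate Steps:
Mul(Add(9, Add(84, Mul(-1, 51))), Function('Y')(-16)) = Mul(Add(9, Add(84, Mul(-1, 51))), -16) = Mul(Add(9, Add(84, -51)), -16) = Mul(Add(9, 33), -16) = Mul(42, -16) = -672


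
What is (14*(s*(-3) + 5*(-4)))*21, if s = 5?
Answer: -10290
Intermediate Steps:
(14*(s*(-3) + 5*(-4)))*21 = (14*(5*(-3) + 5*(-4)))*21 = (14*(-15 - 20))*21 = (14*(-35))*21 = -490*21 = -10290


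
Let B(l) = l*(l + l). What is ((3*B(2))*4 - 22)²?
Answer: 5476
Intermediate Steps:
B(l) = 2*l² (B(l) = l*(2*l) = 2*l²)
((3*B(2))*4 - 22)² = ((3*(2*2²))*4 - 22)² = ((3*(2*4))*4 - 22)² = ((3*8)*4 - 22)² = (24*4 - 22)² = (96 - 22)² = 74² = 5476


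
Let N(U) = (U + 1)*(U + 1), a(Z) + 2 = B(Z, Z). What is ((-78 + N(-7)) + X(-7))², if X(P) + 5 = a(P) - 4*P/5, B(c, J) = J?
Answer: 63504/25 ≈ 2540.2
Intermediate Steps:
a(Z) = -2 + Z
N(U) = (1 + U)² (N(U) = (1 + U)*(1 + U) = (1 + U)²)
X(P) = -7 + P/5 (X(P) = -5 + ((-2 + P) - 4*P/5) = -5 + (-2 + P/5) = -7 + P/5)
((-78 + N(-7)) + X(-7))² = ((-78 + (1 - 7)²) + (-7 + (⅕)*(-7)))² = ((-78 + (-6)²) + (-7 - 7/5))² = ((-78 + 36) - 42/5)² = (-42 - 42/5)² = (-252/5)² = 63504/25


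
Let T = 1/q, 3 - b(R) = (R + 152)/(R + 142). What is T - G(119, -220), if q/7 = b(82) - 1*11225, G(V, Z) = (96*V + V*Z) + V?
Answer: 18398430881/1256981 ≈ 14637.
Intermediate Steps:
b(R) = 3 - (152 + R)/(142 + R) (b(R) = 3 - (R + 152)/(R + 142) = 3 - (152 + R)/(142 + R))
G(V, Z) = 97*V + V*Z
q = -1256981/16 (q = 7*(2*(137 + 82)/(142 + 82) - 1*11225) = 7*(2*219/224 - 11225) = 7*(2*(1/224)*219 - 11225) = 7*(219/112 - 11225) = 7*(-1256981/112) = -1256981/16 ≈ -78561.)
T = -16/1256981 (T = 1/(-1256981/16) = -16/1256981 ≈ -1.2729e-5)
T - G(119, -220) = -16/1256981 - 119*(97 - 220) = -16/1256981 - 119*(-123) = -16/1256981 - 1*(-14637) = -16/1256981 + 14637 = 18398430881/1256981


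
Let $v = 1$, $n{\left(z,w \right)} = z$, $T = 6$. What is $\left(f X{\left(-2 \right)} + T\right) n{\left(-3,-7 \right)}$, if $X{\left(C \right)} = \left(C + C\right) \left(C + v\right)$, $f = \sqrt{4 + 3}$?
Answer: $-18 - 12 \sqrt{7} \approx -49.749$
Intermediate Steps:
$f = \sqrt{7} \approx 2.6458$
$X{\left(C \right)} = 2 C \left(1 + C\right)$ ($X{\left(C \right)} = \left(C + C\right) \left(C + 1\right) = 2 C \left(1 + C\right)$)
$\left(f X{\left(-2 \right)} + T\right) n{\left(-3,-7 \right)} = \left(\sqrt{7} \cdot 2 \left(-2\right) \left(1 - 2\right) + 6\right) \left(-3\right) = \left(\sqrt{7} \cdot 2 \left(-2\right) \left(-1\right) + 6\right) \left(-3\right) = \left(\sqrt{7} \cdot 4 + 6\right) \left(-3\right) = \left(4 \sqrt{7} + 6\right) \left(-3\right) = \left(6 + 4 \sqrt{7}\right) \left(-3\right) = -18 - 12 \sqrt{7}$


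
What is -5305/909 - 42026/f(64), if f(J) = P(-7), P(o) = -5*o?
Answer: -38387309/31815 ≈ -1206.6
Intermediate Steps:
f(J) = 35 (f(J) = -5*(-7) = 35)
-5305/909 - 42026/f(64) = -5305/909 - 42026/35 = -38387309/31815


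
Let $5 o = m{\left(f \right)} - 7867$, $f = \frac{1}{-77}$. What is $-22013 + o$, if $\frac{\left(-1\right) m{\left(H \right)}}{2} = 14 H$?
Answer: $- \frac{1297248}{55} \approx -23586.0$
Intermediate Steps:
$f = - \frac{1}{77} \approx -0.012987$
$m{\left(H \right)} = - 28 H$ ($m{\left(H \right)} = - 2 \cdot 14 H = - 28 H$)
$o = - \frac{86533}{55}$ ($o = \frac{\left(-28\right) \left(- \frac{1}{77}\right) - 7867}{5} = \frac{\frac{4}{11} - 7867}{5} = \frac{1}{5} \left(- \frac{86533}{11}\right) = - \frac{86533}{55} \approx -1573.3$)
$-22013 + o = -22013 - \frac{86533}{55} = - \frac{1297248}{55}$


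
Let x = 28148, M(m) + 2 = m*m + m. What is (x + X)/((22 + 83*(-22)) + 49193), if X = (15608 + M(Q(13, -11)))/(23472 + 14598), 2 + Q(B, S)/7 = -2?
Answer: 6614881/11136415 ≈ 0.59399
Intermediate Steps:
Q(B, S) = -28 (Q(B, S) = -14 + 7*(-2) = -14 - 14 = -28)
M(m) = -2 + m + m² (M(m) = -2 + (m*m + m) = -2 + (m² + m) = -2 + (m + m²) = -2 + m + m²)
X = 101/235 (X = (15608 + (-2 - 28 + (-28)²))/(23472 + 14598) = (15608 + (-2 - 28 + 784))/38070 = (15608 + 754)*(1/38070) = 16362*(1/38070) = 101/235 ≈ 0.42979)
(x + X)/((22 + 83*(-22)) + 49193) = (28148 + 101/235)/((22 + 83*(-22)) + 49193) = 6614881/(235*((22 - 1826) + 49193)) = 6614881/(235*(-1804 + 49193)) = (6614881/235)/47389 = (6614881/235)*(1/47389) = 6614881/11136415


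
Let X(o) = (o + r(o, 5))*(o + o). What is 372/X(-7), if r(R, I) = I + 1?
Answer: 186/7 ≈ 26.571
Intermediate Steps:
r(R, I) = 1 + I
X(o) = 2*o*(6 + o) (X(o) = (o + (1 + 5))*(o + o) = (o + 6)*(2*o) = (6 + o)*(2*o) = 2*o*(6 + o))
372/X(-7) = 372/((2*(-7)*(6 - 7))) = 372/((2*(-7)*(-1))) = 372/14 = 372*(1/14) = 186/7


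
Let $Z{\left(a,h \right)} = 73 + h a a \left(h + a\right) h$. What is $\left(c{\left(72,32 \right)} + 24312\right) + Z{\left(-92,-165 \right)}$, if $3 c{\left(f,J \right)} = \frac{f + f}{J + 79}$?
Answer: $- \frac{2191180789339}{37} \approx -5.9221 \cdot 10^{10}$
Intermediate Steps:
$c{\left(f,J \right)} = \frac{2 f}{3 \left(79 + J\right)}$ ($c{\left(f,J \right)} = \frac{\left(f + f\right) \frac{1}{J + 79}}{3} = \frac{2 f \frac{1}{79 + J}}{3} = \frac{2 f}{3 \left(79 + J\right)}$)
$Z{\left(a,h \right)} = 73 + a^{2} h^{2} \left(a + h\right)$ ($Z{\left(a,h \right)} = 73 + a h a \left(a + h\right) h = 73 + a h a h \left(a + h\right) = 73 + a^{2} h^{2} \left(a + h\right)$)
$\left(c{\left(72,32 \right)} + 24312\right) + Z{\left(-92,-165 \right)} = \left(\frac{2}{3} \cdot 72 \frac{1}{79 + 32} + 24312\right) + \left(73 + \left(-92\right)^{2} \left(-165\right)^{3} + \left(-92\right)^{3} \left(-165\right)^{2}\right) = \left(\frac{2}{3} \cdot 72 \cdot \frac{1}{111} + 24312\right) + \left(73 + 8464 \left(-4492125\right) - 21199780800\right) = \left(\frac{2}{3} \cdot 72 \cdot \frac{1}{111} + 24312\right) - 59221126727 = \left(\frac{16}{37} + 24312\right) - 59221126727 = \frac{899560}{37} - 59221126727 = - \frac{2191180789339}{37}$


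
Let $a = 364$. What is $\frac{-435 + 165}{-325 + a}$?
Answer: $- \frac{90}{13} \approx -6.9231$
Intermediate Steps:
$\frac{-435 + 165}{-325 + a} = \frac{-435 + 165}{-325 + 364} = - \frac{270}{39} = \left(-270\right) \frac{1}{39} = - \frac{90}{13}$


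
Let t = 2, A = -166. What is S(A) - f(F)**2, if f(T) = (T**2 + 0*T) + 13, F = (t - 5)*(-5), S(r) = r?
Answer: -56810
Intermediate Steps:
F = 15 (F = (2 - 5)*(-5) = -3*(-5) = 15)
f(T) = 13 + T**2 (f(T) = (T**2 + 0) + 13 = T**2 + 13 = 13 + T**2)
S(A) - f(F)**2 = -166 - (13 + 15**2)**2 = -166 - (13 + 225)**2 = -166 - 1*238**2 = -166 - 1*56644 = -166 - 56644 = -56810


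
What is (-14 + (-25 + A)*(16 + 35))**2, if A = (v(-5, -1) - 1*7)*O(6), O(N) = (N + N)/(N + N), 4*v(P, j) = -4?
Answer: 2879809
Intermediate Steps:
v(P, j) = -1 (v(P, j) = (1/4)*(-4) = -1)
O(N) = 1 (O(N) = (2*N)/((2*N)) = (2*N)*(1/(2*N)) = 1)
A = -8 (A = (-1 - 1*7)*1 = (-1 - 7)*1 = -8*1 = -8)
(-14 + (-25 + A)*(16 + 35))**2 = (-14 + (-25 - 8)*(16 + 35))**2 = (-14 - 33*51)**2 = (-14 - 1683)**2 = (-1697)**2 = 2879809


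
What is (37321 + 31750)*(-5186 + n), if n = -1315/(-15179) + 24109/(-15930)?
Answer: -86637649639933651/241801470 ≈ -3.5830e+8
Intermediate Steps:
n = -345002561/241801470 (n = -1315*(-1/15179) + 24109*(-1/15930) = 1315/15179 - 24109/15930 = -345002561/241801470 ≈ -1.4268)
(37321 + 31750)*(-5186 + n) = (37321 + 31750)*(-5186 - 345002561/241801470) = 69071*(-1254327425981/241801470) = -86637649639933651/241801470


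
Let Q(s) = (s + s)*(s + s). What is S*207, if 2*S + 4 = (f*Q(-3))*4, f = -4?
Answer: -60030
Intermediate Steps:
Q(s) = 4*s**2 (Q(s) = (2*s)*(2*s) = 4*s**2)
S = -290 (S = -2 + (-16*(-3)**2*4)/2 = -2 + (-16*9*4)/2 = -2 + (-4*36*4)/2 = -2 + (-144*4)/2 = -2 + (1/2)*(-576) = -2 - 288 = -290)
S*207 = -290*207 = -60030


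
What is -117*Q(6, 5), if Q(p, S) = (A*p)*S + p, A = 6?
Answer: -21762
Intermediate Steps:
Q(p, S) = p + 6*S*p (Q(p, S) = (6*p)*S + p = 6*S*p + p = p + 6*S*p)
-117*Q(6, 5) = -702*(1 + 6*5) = -702*(1 + 30) = -702*31 = -117*186 = -21762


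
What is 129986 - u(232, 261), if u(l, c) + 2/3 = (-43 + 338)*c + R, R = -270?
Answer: 159785/3 ≈ 53262.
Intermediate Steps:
u(l, c) = -812/3 + 295*c (u(l, c) = -⅔ + ((-43 + 338)*c - 270) = -⅔ + (295*c - 270) = -⅔ + (-270 + 295*c) = -812/3 + 295*c)
129986 - u(232, 261) = 129986 - (-812/3 + 295*261) = 129986 - (-812/3 + 76995) = 129986 - 1*230173/3 = 129986 - 230173/3 = 159785/3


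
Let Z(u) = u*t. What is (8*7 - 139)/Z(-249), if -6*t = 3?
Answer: -⅔ ≈ -0.66667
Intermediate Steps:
t = -½ (t = -⅙*3 = -½ ≈ -0.50000)
Z(u) = -u/2 (Z(u) = u*(-½) = -u/2)
(8*7 - 139)/Z(-249) = (8*7 - 139)/((-½*(-249))) = (56 - 139)/(249/2) = -83*2/249 = -⅔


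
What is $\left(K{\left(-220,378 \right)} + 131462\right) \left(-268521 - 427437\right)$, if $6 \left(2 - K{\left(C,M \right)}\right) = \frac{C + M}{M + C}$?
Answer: $-91493306519$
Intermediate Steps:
$K{\left(C,M \right)} = \frac{11}{6}$ ($K{\left(C,M \right)} = 2 - \frac{\left(C + M\right) \frac{1}{M + C}}{6} = 2 - \frac{\left(C + M\right) \frac{1}{C + M}}{6} = 2 - \frac{1}{6} = \frac{11}{6}$)
$\left(K{\left(-220,378 \right)} + 131462\right) \left(-268521 - 427437\right) = \left(\frac{11}{6} + 131462\right) \left(-268521 - 427437\right) = \frac{788783}{6} \left(-695958\right) = -91493306519$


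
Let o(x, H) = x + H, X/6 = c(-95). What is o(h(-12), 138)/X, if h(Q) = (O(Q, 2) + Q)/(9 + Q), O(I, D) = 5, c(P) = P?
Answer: -421/1710 ≈ -0.24620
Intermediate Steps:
h(Q) = (5 + Q)/(9 + Q)
X = -570 (X = 6*(-95) = -570)
o(x, H) = H + x
o(h(-12), 138)/X = (138 + (5 - 12)/(9 - 12))/(-570) = (138 - 7/(-3))*(-1/570) = (138 - ⅓*(-7))*(-1/570) = (138 + 7/3)*(-1/570) = (421/3)*(-1/570) = -421/1710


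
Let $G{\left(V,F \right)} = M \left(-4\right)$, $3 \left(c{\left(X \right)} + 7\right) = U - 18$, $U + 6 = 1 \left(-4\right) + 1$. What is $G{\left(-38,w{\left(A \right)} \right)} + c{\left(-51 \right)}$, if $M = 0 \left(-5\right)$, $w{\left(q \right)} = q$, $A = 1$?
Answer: $-16$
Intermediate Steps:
$U = -9$ ($U = -6 + \left(1 \left(-4\right) + 1\right) = -6 + \left(-4 + 1\right) = -6 - 3 = -9$)
$M = 0$
$c{\left(X \right)} = -16$ ($c{\left(X \right)} = -7 + \frac{-9 - 18}{3} = -7 + \frac{1}{3} \left(-27\right) = -7 - 9 = -16$)
$G{\left(V,F \right)} = 0$ ($G{\left(V,F \right)} = 0 \left(-4\right) = 0$)
$G{\left(-38,w{\left(A \right)} \right)} + c{\left(-51 \right)} = 0 - 16 = -16$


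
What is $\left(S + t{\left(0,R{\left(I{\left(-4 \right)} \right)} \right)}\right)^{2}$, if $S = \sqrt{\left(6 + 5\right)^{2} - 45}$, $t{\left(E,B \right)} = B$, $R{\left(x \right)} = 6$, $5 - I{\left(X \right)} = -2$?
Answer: $112 + 24 \sqrt{19} \approx 216.61$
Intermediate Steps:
$I{\left(X \right)} = 7$ ($I{\left(X \right)} = 5 - -2 = 5 + 2 = 7$)
$S = 2 \sqrt{19}$ ($S = \sqrt{11^{2} + \left(-88 + 43\right)} = \sqrt{121 - 45} = \sqrt{76} = 2 \sqrt{19} \approx 8.7178$)
$\left(S + t{\left(0,R{\left(I{\left(-4 \right)} \right)} \right)}\right)^{2} = \left(2 \sqrt{19} + 6\right)^{2} = \left(6 + 2 \sqrt{19}\right)^{2}$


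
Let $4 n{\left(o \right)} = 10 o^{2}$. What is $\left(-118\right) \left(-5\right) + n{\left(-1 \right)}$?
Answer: $\frac{1185}{2} \approx 592.5$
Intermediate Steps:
$n{\left(o \right)} = \frac{5 o^{2}}{2}$ ($n{\left(o \right)} = \frac{10 o^{2}}{4} = \frac{5 o^{2}}{2}$)
$\left(-118\right) \left(-5\right) + n{\left(-1 \right)} = \left(-118\right) \left(-5\right) + \frac{5 \left(-1\right)^{2}}{2} = 590 + \frac{5}{2} \cdot 1 = 590 + \frac{5}{2} = \frac{1185}{2}$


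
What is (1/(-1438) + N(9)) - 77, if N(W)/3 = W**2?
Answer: 238707/1438 ≈ 166.00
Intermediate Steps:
N(W) = 3*W**2
(1/(-1438) + N(9)) - 77 = (1/(-1438) + 3*9**2) - 77 = (-1/1438 + 3*81) - 77 = (-1/1438 + 243) - 77 = 349433/1438 - 77 = 238707/1438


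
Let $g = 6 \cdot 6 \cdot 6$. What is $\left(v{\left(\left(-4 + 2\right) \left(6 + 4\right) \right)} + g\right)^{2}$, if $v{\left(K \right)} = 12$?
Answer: $51984$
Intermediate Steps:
$g = 216$ ($g = 36 \cdot 6 = 216$)
$\left(v{\left(\left(-4 + 2\right) \left(6 + 4\right) \right)} + g\right)^{2} = \left(12 + 216\right)^{2} = 228^{2} = 51984$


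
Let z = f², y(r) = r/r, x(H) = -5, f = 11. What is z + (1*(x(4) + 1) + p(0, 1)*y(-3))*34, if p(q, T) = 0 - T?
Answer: -49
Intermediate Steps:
p(q, T) = -T
y(r) = 1
z = 121 (z = 11² = 121)
z + (1*(x(4) + 1) + p(0, 1)*y(-3))*34 = 121 + (1*(-5 + 1) - 1*1*1)*34 = 121 + (1*(-4) - 1*1)*34 = 121 + (-4 - 1)*34 = 121 - 5*34 = 121 - 170 = -49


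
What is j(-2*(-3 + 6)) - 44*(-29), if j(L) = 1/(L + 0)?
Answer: 7655/6 ≈ 1275.8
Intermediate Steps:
j(L) = 1/L
j(-2*(-3 + 6)) - 44*(-29) = 1/(-2*(-3 + 6)) - 44*(-29) = 1/(-2*3) + 1276 = 1/(-6) + 1276 = -⅙ + 1276 = 7655/6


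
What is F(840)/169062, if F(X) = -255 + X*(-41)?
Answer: -11565/56354 ≈ -0.20522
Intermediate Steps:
F(X) = -255 - 41*X
F(840)/169062 = (-255 - 41*840)/169062 = (-255 - 34440)*(1/169062) = -34695*1/169062 = -11565/56354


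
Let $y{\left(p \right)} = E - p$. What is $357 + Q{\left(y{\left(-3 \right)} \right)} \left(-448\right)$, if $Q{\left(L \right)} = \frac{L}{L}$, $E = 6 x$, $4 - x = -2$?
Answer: $-91$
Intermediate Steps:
$x = 6$ ($x = 4 - -2 = 4 + 2 = 6$)
$E = 36$ ($E = 6 \cdot 6 = 36$)
$y{\left(p \right)} = 36 - p$
$Q{\left(L \right)} = 1$
$357 + Q{\left(y{\left(-3 \right)} \right)} \left(-448\right) = 357 + 1 \left(-448\right) = 357 - 448 = -91$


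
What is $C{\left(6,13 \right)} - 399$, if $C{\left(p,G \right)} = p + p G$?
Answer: $-315$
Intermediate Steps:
$C{\left(p,G \right)} = p + G p$
$C{\left(6,13 \right)} - 399 = 6 \left(1 + 13\right) - 399 = 6 \cdot 14 - 399 = 84 - 399 = -315$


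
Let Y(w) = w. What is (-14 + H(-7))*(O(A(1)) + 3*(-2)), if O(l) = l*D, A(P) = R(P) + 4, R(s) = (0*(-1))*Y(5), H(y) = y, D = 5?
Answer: -294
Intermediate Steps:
R(s) = 0 (R(s) = (0*(-1))*5 = 0*5 = 0)
A(P) = 4 (A(P) = 0 + 4 = 4)
O(l) = 5*l (O(l) = l*5 = 5*l)
(-14 + H(-7))*(O(A(1)) + 3*(-2)) = (-14 - 7)*(5*4 + 3*(-2)) = -21*(20 - 6) = -21*14 = -294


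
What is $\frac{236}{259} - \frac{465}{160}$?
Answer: $- \frac{16535}{8288} \approx -1.9951$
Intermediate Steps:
$\frac{236}{259} - \frac{465}{160} = 236 \cdot \frac{1}{259} - \frac{93}{32} = \frac{236}{259} - \frac{93}{32} = - \frac{16535}{8288}$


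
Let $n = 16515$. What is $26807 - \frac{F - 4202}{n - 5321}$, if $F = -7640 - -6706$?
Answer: $\frac{150041347}{5597} \approx 26807.0$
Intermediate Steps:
$F = -934$ ($F = -7640 + 6706 = -934$)
$26807 - \frac{F - 4202}{n - 5321} = 26807 - \frac{-934 - 4202}{16515 - 5321} = 26807 - - \frac{5136}{11194} = 26807 - \left(-5136\right) \frac{1}{11194} = 26807 - - \frac{2568}{5597} = 26807 + \frac{2568}{5597} = \frac{150041347}{5597}$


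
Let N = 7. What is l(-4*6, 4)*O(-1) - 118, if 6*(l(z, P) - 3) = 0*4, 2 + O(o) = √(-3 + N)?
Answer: -118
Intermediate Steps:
O(o) = 0 (O(o) = -2 + √(-3 + 7) = -2 + √4 = -2 + 2 = 0)
l(z, P) = 3 (l(z, P) = 3 + (0*4)/6 = 3 + (⅙)*0 = 3 + 0 = 3)
l(-4*6, 4)*O(-1) - 118 = 3*0 - 118 = 0 - 118 = -118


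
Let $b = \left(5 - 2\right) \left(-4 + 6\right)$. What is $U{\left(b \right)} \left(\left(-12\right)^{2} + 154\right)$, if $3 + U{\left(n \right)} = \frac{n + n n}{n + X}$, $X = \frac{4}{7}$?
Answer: $\frac{23244}{23} \approx 1010.6$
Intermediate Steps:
$b = 6$ ($b = 3 \cdot 2 = 6$)
$X = \frac{4}{7}$ ($X = 4 \cdot \frac{1}{7} = \frac{4}{7} \approx 0.57143$)
$U{\left(n \right)} = -3 + \frac{n + n^{2}}{\frac{4}{7} + n}$ ($U{\left(n \right)} = -3 + \frac{n + n n}{n + \frac{4}{7}} = -3 + \frac{n + n^{2}}{\frac{4}{7} + n}$)
$U{\left(b \right)} \left(\left(-12\right)^{2} + 154\right) = \frac{-12 - 84 + 7 \cdot 6^{2}}{4 + 7 \cdot 6} \left(\left(-12\right)^{2} + 154\right) = \frac{-12 - 84 + 7 \cdot 36}{4 + 42} \left(144 + 154\right) = \frac{-12 - 84 + 252}{46} \cdot 298 = \frac{1}{46} \cdot 156 \cdot 298 = \frac{78}{23} \cdot 298 = \frac{23244}{23}$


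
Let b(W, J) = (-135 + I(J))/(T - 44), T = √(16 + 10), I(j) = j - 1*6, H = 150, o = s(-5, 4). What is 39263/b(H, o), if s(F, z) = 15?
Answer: 123398/9 - 5609*√26/18 ≈ 12122.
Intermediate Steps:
o = 15
I(j) = -6 + j (I(j) = j - 6 = -6 + j)
T = √26 ≈ 5.0990
b(W, J) = (-141 + J)/(-44 + √26) (b(W, J) = (-135 + (-6 + J))/(√26 - 44) = (-141 + J)/(-44 + √26))
39263/b(H, o) = 39263/((-(-141 + 15)/(44 - √26))) = 39263/((-1*(-126)/(44 - √26))) = 39263/((126/(44 - √26))) = 39263*(22/63 - √26/126) = 123398/9 - 5609*√26/18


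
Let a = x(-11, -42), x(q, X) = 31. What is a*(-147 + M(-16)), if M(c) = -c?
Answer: -4061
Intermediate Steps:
a = 31
a*(-147 + M(-16)) = 31*(-147 - 1*(-16)) = 31*(-147 + 16) = 31*(-131) = -4061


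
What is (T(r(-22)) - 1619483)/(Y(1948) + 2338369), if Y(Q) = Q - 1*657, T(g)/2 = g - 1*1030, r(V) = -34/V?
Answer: -17836939/25736260 ≈ -0.69307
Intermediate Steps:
T(g) = -2060 + 2*g (T(g) = 2*(g - 1*1030) = 2*(g - 1030) = 2*(-1030 + g) = -2060 + 2*g)
Y(Q) = -657 + Q (Y(Q) = Q - 657 = -657 + Q)
(T(r(-22)) - 1619483)/(Y(1948) + 2338369) = ((-2060 + 2*(-34/(-22))) - 1619483)/((-657 + 1948) + 2338369) = ((-2060 + 2*(-34*(-1/22))) - 1619483)/(1291 + 2338369) = ((-2060 + 2*(17/11)) - 1619483)/2339660 = ((-2060 + 34/11) - 1619483)*(1/2339660) = (-22626/11 - 1619483)*(1/2339660) = -17836939/11*1/2339660 = -17836939/25736260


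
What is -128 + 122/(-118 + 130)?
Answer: -707/6 ≈ -117.83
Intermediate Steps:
-128 + 122/(-118 + 130) = -128 + 122/12 = -128 + (1/12)*122 = -128 + 61/6 = -707/6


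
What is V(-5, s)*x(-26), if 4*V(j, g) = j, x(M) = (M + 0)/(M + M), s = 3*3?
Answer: -5/8 ≈ -0.62500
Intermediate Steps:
s = 9
x(M) = ½ (x(M) = M/((2*M)) = M*(1/(2*M)) = ½)
V(j, g) = j/4
V(-5, s)*x(-26) = ((¼)*(-5))*(½) = -5/4*½ = -5/8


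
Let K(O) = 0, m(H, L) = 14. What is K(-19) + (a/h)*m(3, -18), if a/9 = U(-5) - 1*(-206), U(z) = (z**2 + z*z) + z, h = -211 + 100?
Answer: -10542/37 ≈ -284.92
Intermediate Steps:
h = -111
U(z) = z + 2*z**2 (U(z) = (z**2 + z**2) + z = 2*z**2 + z = z + 2*z**2)
a = 2259 (a = 9*(-5*(1 + 2*(-5)) - 1*(-206)) = 9*(-5*(1 - 10) + 206) = 9*(-5*(-9) + 206) = 9*(45 + 206) = 9*251 = 2259)
K(-19) + (a/h)*m(3, -18) = 0 + (2259/(-111))*14 = 0 + (2259*(-1/111))*14 = 0 - 753/37*14 = 0 - 10542/37 = -10542/37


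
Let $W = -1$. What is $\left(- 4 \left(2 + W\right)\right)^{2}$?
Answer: $16$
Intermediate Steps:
$\left(- 4 \left(2 + W\right)\right)^{2} = \left(- 4 \left(2 - 1\right)\right)^{2} = \left(\left(-4\right) 1\right)^{2} = \left(-4\right)^{2} = 16$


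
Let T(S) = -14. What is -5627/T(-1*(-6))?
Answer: 5627/14 ≈ 401.93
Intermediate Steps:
-5627/T(-1*(-6)) = -5627/(-14) = -5627*(-1/14) = 5627/14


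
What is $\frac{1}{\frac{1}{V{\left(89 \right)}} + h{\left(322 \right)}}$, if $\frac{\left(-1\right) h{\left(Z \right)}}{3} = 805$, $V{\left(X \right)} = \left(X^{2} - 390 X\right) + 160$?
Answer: $- \frac{26629}{64309036} \approx -0.00041408$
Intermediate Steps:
$V{\left(X \right)} = 160 + X^{2} - 390 X$
$h{\left(Z \right)} = -2415$ ($h{\left(Z \right)} = \left(-3\right) 805 = -2415$)
$\frac{1}{\frac{1}{V{\left(89 \right)}} + h{\left(322 \right)}} = \frac{1}{\frac{1}{160 + 89^{2} - 34710} - 2415} = \frac{1}{\frac{1}{160 + 7921 - 34710} - 2415} = \frac{1}{\frac{1}{-26629} - 2415} = \frac{1}{- \frac{1}{26629} - 2415} = \frac{1}{- \frac{64309036}{26629}} = - \frac{26629}{64309036}$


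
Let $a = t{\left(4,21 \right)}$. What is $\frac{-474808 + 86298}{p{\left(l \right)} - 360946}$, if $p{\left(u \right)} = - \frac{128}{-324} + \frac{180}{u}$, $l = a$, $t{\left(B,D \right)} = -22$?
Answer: $\frac{173081205}{160804912} \approx 1.0763$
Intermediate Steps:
$a = -22$
$l = -22$
$p{\left(u \right)} = \frac{32}{81} + \frac{180}{u}$ ($p{\left(u \right)} = \left(-128\right) \left(- \frac{1}{324}\right) + \frac{180}{u} = \frac{32}{81} + \frac{180}{u}$)
$\frac{-474808 + 86298}{p{\left(l \right)} - 360946} = \frac{-474808 + 86298}{\left(\frac{32}{81} + \frac{180}{-22}\right) - 360946} = - \frac{388510}{\left(\frac{32}{81} + 180 \left(- \frac{1}{22}\right)\right) - 360946} = - \frac{388510}{\left(\frac{32}{81} - \frac{90}{11}\right) - 360946} = - \frac{388510}{- \frac{6938}{891} - 360946} = - \frac{388510}{- \frac{321609824}{891}} = \left(-388510\right) \left(- \frac{891}{321609824}\right) = \frac{173081205}{160804912}$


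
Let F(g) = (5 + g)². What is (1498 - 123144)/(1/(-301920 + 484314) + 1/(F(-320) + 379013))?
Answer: -189480462064227/11797 ≈ -1.6062e+10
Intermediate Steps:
(1498 - 123144)/(1/(-301920 + 484314) + 1/(F(-320) + 379013)) = (1498 - 123144)/(1/(-301920 + 484314) + 1/((5 - 320)² + 379013)) = -121646/(1/182394 + 1/((-315)² + 379013)) = -121646/(1/182394 + 1/(99225 + 379013)) = -121646/(1/182394 + 1/478238) = -121646/165158/21806935443 = -121646*21806935443/165158 = -189480462064227/11797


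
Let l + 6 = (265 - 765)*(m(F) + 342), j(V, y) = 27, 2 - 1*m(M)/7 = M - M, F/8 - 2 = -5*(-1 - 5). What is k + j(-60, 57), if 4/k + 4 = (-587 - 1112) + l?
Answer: 4852139/179709 ≈ 27.000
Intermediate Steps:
F = 256 (F = 16 + 8*(-5*(-1 - 5)) = 16 + 8*(-5*(-6)) = 16 + 8*30 = 16 + 240 = 256)
m(M) = 14 (m(M) = 14 - 7*(M - M) = 14 - 7*0 = 14 + 0 = 14)
l = -178006 (l = -6 + (265 - 765)*(14 + 342) = -6 - 500*356 = -6 - 178000 = -178006)
k = -4/179709 (k = 4/(-4 + ((-587 - 1112) - 178006)) = 4/(-4 + (-1699 - 178006)) = 4/(-4 - 179705) = 4/(-179709) = 4*(-1/179709) = -4/179709 ≈ -2.2258e-5)
k + j(-60, 57) = -4/179709 + 27 = 4852139/179709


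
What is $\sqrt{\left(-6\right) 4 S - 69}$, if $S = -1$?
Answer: $3 i \sqrt{5} \approx 6.7082 i$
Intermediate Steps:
$\sqrt{\left(-6\right) 4 S - 69} = \sqrt{\left(-6\right) 4 \left(-1\right) - 69} = \sqrt{\left(-24\right) \left(-1\right) - 69} = \sqrt{24 - 69} = \sqrt{-45} = 3 i \sqrt{5}$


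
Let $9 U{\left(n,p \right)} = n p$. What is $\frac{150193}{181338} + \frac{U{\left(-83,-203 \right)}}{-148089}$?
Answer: $\frac{65707338877}{80562489246} \approx 0.81561$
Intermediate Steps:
$U{\left(n,p \right)} = \frac{n p}{9}$
$\frac{150193}{181338} + \frac{U{\left(-83,-203 \right)}}{-148089} = \frac{150193}{181338} + \frac{\frac{1}{9} \left(-83\right) \left(-203\right)}{-148089} = 150193 \cdot \frac{1}{181338} + \frac{16849}{9} \left(- \frac{1}{148089}\right) = \frac{150193}{181338} - \frac{16849}{1332801} = \frac{65707338877}{80562489246}$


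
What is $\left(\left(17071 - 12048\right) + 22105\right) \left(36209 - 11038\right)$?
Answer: $682838888$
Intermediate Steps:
$\left(\left(17071 - 12048\right) + 22105\right) \left(36209 - 11038\right) = \left(\left(17071 - 12048\right) + 22105\right) 25171 = \left(5023 + 22105\right) 25171 = 27128 \cdot 25171 = 682838888$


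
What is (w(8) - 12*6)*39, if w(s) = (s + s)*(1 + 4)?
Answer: 312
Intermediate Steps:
w(s) = 10*s (w(s) = (2*s)*5 = 10*s)
(w(8) - 12*6)*39 = (10*8 - 12*6)*39 = (80 - 72)*39 = 8*39 = 312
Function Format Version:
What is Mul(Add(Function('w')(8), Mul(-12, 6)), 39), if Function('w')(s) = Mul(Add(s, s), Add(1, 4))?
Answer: 312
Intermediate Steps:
Function('w')(s) = Mul(10, s) (Function('w')(s) = Mul(Mul(2, s), 5) = Mul(10, s))
Mul(Add(Function('w')(8), Mul(-12, 6)), 39) = Mul(Add(Mul(10, 8), Mul(-12, 6)), 39) = Mul(Add(80, -72), 39) = Mul(8, 39) = 312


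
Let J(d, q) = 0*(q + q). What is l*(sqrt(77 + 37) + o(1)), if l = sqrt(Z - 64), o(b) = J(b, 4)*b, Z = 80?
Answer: 4*sqrt(114) ≈ 42.708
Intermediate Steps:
J(d, q) = 0 (J(d, q) = 0*(2*q) = 0)
o(b) = 0 (o(b) = 0*b = 0)
l = 4 (l = sqrt(80 - 64) = sqrt(16) = 4)
l*(sqrt(77 + 37) + o(1)) = 4*(sqrt(77 + 37) + 0) = 4*(sqrt(114) + 0) = 4*sqrt(114)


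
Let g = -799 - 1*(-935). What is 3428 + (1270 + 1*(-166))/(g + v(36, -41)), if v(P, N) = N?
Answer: 326764/95 ≈ 3439.6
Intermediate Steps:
g = 136 (g = -799 + 935 = 136)
3428 + (1270 + 1*(-166))/(g + v(36, -41)) = 3428 + (1270 + 1*(-166))/(136 - 41) = 3428 + (1270 - 166)/95 = 3428 + 1104*(1/95) = 3428 + 1104/95 = 326764/95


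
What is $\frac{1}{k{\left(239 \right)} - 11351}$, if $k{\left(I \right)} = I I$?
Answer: $\frac{1}{45770} \approx 2.1848 \cdot 10^{-5}$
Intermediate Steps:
$k{\left(I \right)} = I^{2}$
$\frac{1}{k{\left(239 \right)} - 11351} = \frac{1}{239^{2} - 11351} = \frac{1}{57121 - 11351} = \frac{1}{45770}$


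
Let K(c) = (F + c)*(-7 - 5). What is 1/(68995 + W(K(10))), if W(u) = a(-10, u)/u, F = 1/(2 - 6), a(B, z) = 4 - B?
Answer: 117/8072401 ≈ 1.4494e-5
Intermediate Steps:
F = -1/4 (F = 1/(-4) = -1/4 ≈ -0.25000)
K(c) = 3 - 12*c (K(c) = (-1/4 + c)*(-7 - 5) = (-1/4 + c)*(-12) = 3 - 12*c)
W(u) = 14/u (W(u) = (4 - 1*(-10))/u = (4 + 10)/u = 14/u)
1/(68995 + W(K(10))) = 1/(68995 + 14/(3 - 12*10)) = 1/(68995 + 14/(3 - 120)) = 1/(68995 + 14/(-117)) = 1/(68995 + 14*(-1/117)) = 1/(68995 - 14/117) = 1/(8072401/117) = 117/8072401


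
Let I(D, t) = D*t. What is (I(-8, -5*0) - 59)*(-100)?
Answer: 5900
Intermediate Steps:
(I(-8, -5*0) - 59)*(-100) = (-(-40)*0 - 59)*(-100) = (-8*0 - 59)*(-100) = (0 - 59)*(-100) = -59*(-100) = 5900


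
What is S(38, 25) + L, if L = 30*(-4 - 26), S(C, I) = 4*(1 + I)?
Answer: -796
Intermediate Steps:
S(C, I) = 4 + 4*I
L = -900 (L = 30*(-30) = -900)
S(38, 25) + L = (4 + 4*25) - 900 = (4 + 100) - 900 = 104 - 900 = -796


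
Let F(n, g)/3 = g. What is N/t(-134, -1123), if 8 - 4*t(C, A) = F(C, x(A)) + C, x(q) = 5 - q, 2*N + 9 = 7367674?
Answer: -7367665/1621 ≈ -4545.1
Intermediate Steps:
N = 7367665/2 (N = -9/2 + (1/2)*7367674 = -9/2 + 3683837 = 7367665/2 ≈ 3.6838e+6)
F(n, g) = 3*g
t(C, A) = -7/4 - C/4 + 3*A/4 (t(C, A) = 2 - (3*(5 - A) + C)/4 = 2 - ((15 - 3*A) + C)/4 = 2 - (15 + C - 3*A)/4 = 2 + (-15/4 - C/4 + 3*A/4) = -7/4 - C/4 + 3*A/4)
N/t(-134, -1123) = 7367665/(2*(-7/4 - 1/4*(-134) + (3/4)*(-1123))) = 7367665/(2*(-7/4 + 67/2 - 3369/4)) = 7367665/(2*(-1621/2)) = (7367665/2)*(-2/1621) = -7367665/1621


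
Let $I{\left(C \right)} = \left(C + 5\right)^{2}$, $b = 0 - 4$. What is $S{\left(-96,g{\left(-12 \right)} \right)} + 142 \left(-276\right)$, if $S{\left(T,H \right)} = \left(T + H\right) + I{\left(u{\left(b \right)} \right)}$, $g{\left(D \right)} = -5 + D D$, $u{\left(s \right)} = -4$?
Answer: $-39148$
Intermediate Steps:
$b = -4$ ($b = 0 - 4 = -4$)
$I{\left(C \right)} = \left(5 + C\right)^{2}$
$g{\left(D \right)} = -5 + D^{2}$
$S{\left(T,H \right)} = 1 + H + T$ ($S{\left(T,H \right)} = \left(T + H\right) + \left(5 - 4\right)^{2} = \left(H + T\right) + 1^{2} = \left(H + T\right) + 1 = 1 + H + T$)
$S{\left(-96,g{\left(-12 \right)} \right)} + 142 \left(-276\right) = \left(1 - \left(5 - \left(-12\right)^{2}\right) - 96\right) + 142 \left(-276\right) = \left(1 + \left(-5 + 144\right) - 96\right) - 39192 = \left(1 + 139 - 96\right) - 39192 = 44 - 39192 = -39148$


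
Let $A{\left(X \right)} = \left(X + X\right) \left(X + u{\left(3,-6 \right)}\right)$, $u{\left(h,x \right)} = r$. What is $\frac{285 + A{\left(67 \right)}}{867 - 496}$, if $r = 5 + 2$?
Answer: $\frac{10201}{371} \approx 27.496$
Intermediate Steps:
$r = 7$
$u{\left(h,x \right)} = 7$
$A{\left(X \right)} = 2 X \left(7 + X\right)$ ($A{\left(X \right)} = \left(X + X\right) \left(X + 7\right) = 2 X \left(7 + X\right)$)
$\frac{285 + A{\left(67 \right)}}{867 - 496} = \frac{285 + 2 \cdot 67 \left(7 + 67\right)}{867 - 496} = \frac{285 + 2 \cdot 67 \cdot 74}{371} = \left(285 + 9916\right) \frac{1}{371} = 10201 \cdot \frac{1}{371} = \frac{10201}{371}$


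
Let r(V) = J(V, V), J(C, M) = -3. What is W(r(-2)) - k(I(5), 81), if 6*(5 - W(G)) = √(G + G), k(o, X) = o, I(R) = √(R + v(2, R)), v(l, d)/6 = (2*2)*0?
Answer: 5 - √5 - I*√6/6 ≈ 2.7639 - 0.40825*I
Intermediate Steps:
v(l, d) = 0 (v(l, d) = 6*((2*2)*0) = 6*(4*0) = 6*0 = 0)
r(V) = -3
I(R) = √R (I(R) = √(R + 0) = √R)
W(G) = 5 - √2*√G/6 (W(G) = 5 - √(G + G)/6 = 5 - √2*√G/6)
W(r(-2)) - k(I(5), 81) = (5 - √2*√(-3)/6) - √5 = (5 - √2*I*√3/6) - √5 = (5 - I*√6/6) - √5 = 5 - √5 - I*√6/6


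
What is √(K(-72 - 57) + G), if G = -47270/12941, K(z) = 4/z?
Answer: I*√10266064578066/1669389 ≈ 1.9193*I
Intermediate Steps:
G = -47270/12941 (G = -47270*1/12941 = -47270/12941 ≈ -3.6527)
√(K(-72 - 57) + G) = √(4/(-72 - 57) - 47270/12941) = √(4/(-129) - 47270/12941) = √(4*(-1/129) - 47270/12941) = √(-4/129 - 47270/12941) = √(-6149594/1669389) = I*√10266064578066/1669389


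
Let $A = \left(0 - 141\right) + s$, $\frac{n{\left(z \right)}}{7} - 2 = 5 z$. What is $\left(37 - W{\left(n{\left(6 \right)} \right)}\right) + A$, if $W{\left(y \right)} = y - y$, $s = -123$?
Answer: $-227$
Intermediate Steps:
$n{\left(z \right)} = 14 + 35 z$ ($n{\left(z \right)} = 14 + 7 \cdot 5 z = 14 + 35 z$)
$W{\left(y \right)} = 0$
$A = -264$ ($A = \left(0 - 141\right) - 123 = -141 - 123 = -264$)
$\left(37 - W{\left(n{\left(6 \right)} \right)}\right) + A = \left(37 - 0\right) - 264 = \left(37 + 0\right) - 264 = 37 - 264 = -227$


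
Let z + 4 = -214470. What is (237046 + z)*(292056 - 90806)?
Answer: 4542615000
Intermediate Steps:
z = -214474 (z = -4 - 214470 = -214474)
(237046 + z)*(292056 - 90806) = (237046 - 214474)*(292056 - 90806) = 22572*201250 = 4542615000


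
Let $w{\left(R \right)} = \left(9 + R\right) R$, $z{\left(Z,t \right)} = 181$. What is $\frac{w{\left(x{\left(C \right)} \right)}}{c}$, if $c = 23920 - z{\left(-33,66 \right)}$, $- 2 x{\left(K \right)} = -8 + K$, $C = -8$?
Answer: $\frac{136}{23739} \approx 0.005729$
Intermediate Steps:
$x{\left(K \right)} = 4 - \frac{K}{2}$ ($x{\left(K \right)} = - \frac{-8 + K}{2} = 4 - \frac{K}{2}$)
$w{\left(R \right)} = R \left(9 + R\right)$
$c = 23739$ ($c = 23920 - 181 = 23739$)
$\frac{w{\left(x{\left(C \right)} \right)}}{c} = \frac{\left(4 - -4\right) \left(9 + \left(4 - -4\right)\right)}{23739} = \left(4 + 4\right) \left(9 + \left(4 + 4\right)\right) \frac{1}{23739} = 8 \left(9 + 8\right) \frac{1}{23739} = 8 \cdot 17 \cdot \frac{1}{23739} = 136 \cdot \frac{1}{23739} = \frac{136}{23739}$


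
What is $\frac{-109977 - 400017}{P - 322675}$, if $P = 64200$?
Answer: $\frac{509994}{258475} \approx 1.9731$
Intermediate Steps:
$\frac{-109977 - 400017}{P - 322675} = \frac{-109977 - 400017}{64200 - 322675} = - \frac{509994}{-258475} = \left(-509994\right) \left(- \frac{1}{258475}\right) = \frac{509994}{258475}$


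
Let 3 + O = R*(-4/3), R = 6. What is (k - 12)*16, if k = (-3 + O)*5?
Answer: -1312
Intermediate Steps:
O = -11 (O = -3 + 6*(-4/3) = -3 - 8 = -11)
k = -70 (k = (-3 - 11)*5 = -14*5 = -70)
(k - 12)*16 = (-70 - 12)*16 = -82*16 = -1312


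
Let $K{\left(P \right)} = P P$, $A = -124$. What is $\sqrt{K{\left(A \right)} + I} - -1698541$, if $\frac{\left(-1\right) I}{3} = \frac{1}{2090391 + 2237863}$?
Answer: $1698541 + \frac{\sqrt{288050642605637254}}{4328254} \approx 1.6987 \cdot 10^{6}$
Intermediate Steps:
$K{\left(P \right)} = P^{2}$
$I = - \frac{3}{4328254}$ ($I = - \frac{3}{2090391 + 2237863} = - \frac{3}{4328254} \approx -6.9312 \cdot 10^{-7}$)
$\sqrt{K{\left(A \right)} + I} - -1698541 = \sqrt{\left(-124\right)^{2} - \frac{3}{4328254}} - -1698541 = \sqrt{15376 - \frac{3}{4328254}} + 1698541 = \sqrt{\frac{66551233501}{4328254}} + 1698541 = \frac{\sqrt{288050642605637254}}{4328254} + 1698541 = 1698541 + \frac{\sqrt{288050642605637254}}{4328254}$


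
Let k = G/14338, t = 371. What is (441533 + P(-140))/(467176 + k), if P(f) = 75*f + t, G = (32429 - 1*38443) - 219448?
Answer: 3092735276/3349072013 ≈ 0.92346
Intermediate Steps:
G = -225462 (G = (32429 - 38443) - 219448 = -6014 - 219448 = -225462)
P(f) = 371 + 75*f (P(f) = 75*f + 371 = 371 + 75*f)
k = -112731/7169 (k = -225462/14338 = -225462*1/14338 = -112731/7169 ≈ -15.725)
(441533 + P(-140))/(467176 + k) = (441533 + (371 + 75*(-140)))/(467176 - 112731/7169) = (441533 + (371 - 10500))/(3349072013/7169) = (441533 - 10129)*(7169/3349072013) = 431404*(7169/3349072013) = 3092735276/3349072013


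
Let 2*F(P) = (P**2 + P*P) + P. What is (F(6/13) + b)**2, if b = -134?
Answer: 509450041/28561 ≈ 17837.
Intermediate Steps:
F(P) = P**2 + P/2 (F(P) = ((P**2 + P*P) + P)/2 = ((P**2 + P**2) + P)/2 = (2*P**2 + P)/2 = (P + 2*P**2)/2 = P**2 + P/2)
(F(6/13) + b)**2 = ((6/13)*(1/2 + 6/13) - 134)**2 = ((6*(1/13))*(1/2 + 6*(1/13)) - 134)**2 = (6*(1/2 + 6/13)/13 - 134)**2 = ((6/13)*(25/26) - 134)**2 = (75/169 - 134)**2 = (-22571/169)**2 = 509450041/28561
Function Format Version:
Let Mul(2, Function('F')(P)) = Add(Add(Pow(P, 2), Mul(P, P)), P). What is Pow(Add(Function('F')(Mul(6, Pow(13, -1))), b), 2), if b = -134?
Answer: Rational(509450041, 28561) ≈ 17837.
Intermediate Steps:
Function('F')(P) = Add(Pow(P, 2), Mul(Rational(1, 2), P)) (Function('F')(P) = Mul(Rational(1, 2), Add(Add(Pow(P, 2), Mul(P, P)), P)) = Mul(Rational(1, 2), Add(Add(Pow(P, 2), Pow(P, 2)), P)) = Mul(Rational(1, 2), Add(Mul(2, Pow(P, 2)), P)) = Mul(Rational(1, 2), Add(P, Mul(2, Pow(P, 2)))) = Add(Pow(P, 2), Mul(Rational(1, 2), P)))
Pow(Add(Function('F')(Mul(6, Pow(13, -1))), b), 2) = Pow(Add(Mul(Mul(6, Pow(13, -1)), Add(Rational(1, 2), Mul(6, Pow(13, -1)))), -134), 2) = Pow(Add(Mul(Mul(6, Rational(1, 13)), Add(Rational(1, 2), Mul(6, Rational(1, 13)))), -134), 2) = Pow(Add(Mul(Rational(6, 13), Add(Rational(1, 2), Rational(6, 13))), -134), 2) = Pow(Add(Mul(Rational(6, 13), Rational(25, 26)), -134), 2) = Pow(Add(Rational(75, 169), -134), 2) = Pow(Rational(-22571, 169), 2) = Rational(509450041, 28561)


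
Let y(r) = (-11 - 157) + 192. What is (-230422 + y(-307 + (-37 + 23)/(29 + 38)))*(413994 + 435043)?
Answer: -195616426726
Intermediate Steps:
y(r) = 24 (y(r) = -168 + 192 = 24)
(-230422 + y(-307 + (-37 + 23)/(29 + 38)))*(413994 + 435043) = (-230422 + 24)*(413994 + 435043) = -230398*849037 = -195616426726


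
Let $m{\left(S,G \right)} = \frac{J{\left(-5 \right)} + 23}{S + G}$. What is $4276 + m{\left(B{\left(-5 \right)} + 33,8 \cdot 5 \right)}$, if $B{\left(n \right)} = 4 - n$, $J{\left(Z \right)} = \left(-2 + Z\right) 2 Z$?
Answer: $\frac{350725}{82} \approx 4277.1$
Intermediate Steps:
$J{\left(Z \right)} = Z \left(-4 + 2 Z\right)$ ($J{\left(Z \right)} = \left(-4 + 2 Z\right) Z = Z \left(-4 + 2 Z\right)$)
$m{\left(S,G \right)} = \frac{93}{G + S}$ ($m{\left(S,G \right)} = \frac{2 \left(-5\right) \left(-2 - 5\right) + 23}{S + G} = \frac{2 \left(-5\right) \left(-7\right) + 23}{G + S} = \frac{70 + 23}{G + S} = \frac{93}{G + S}$)
$4276 + m{\left(B{\left(-5 \right)} + 33,8 \cdot 5 \right)} = 4276 + \frac{93}{8 \cdot 5 + \left(\left(4 - -5\right) + 33\right)} = 4276 + \frac{93}{40 + \left(\left(4 + 5\right) + 33\right)} = 4276 + \frac{93}{40 + \left(9 + 33\right)} = 4276 + \frac{93}{40 + 42} = 4276 + \frac{93}{82} = \frac{350725}{82}$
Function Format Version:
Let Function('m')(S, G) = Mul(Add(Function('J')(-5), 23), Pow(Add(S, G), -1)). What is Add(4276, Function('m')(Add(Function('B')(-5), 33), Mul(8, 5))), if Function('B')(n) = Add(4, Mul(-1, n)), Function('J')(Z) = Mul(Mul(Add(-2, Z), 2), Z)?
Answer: Rational(350725, 82) ≈ 4277.1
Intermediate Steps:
Function('J')(Z) = Mul(Z, Add(-4, Mul(2, Z))) (Function('J')(Z) = Mul(Add(-4, Mul(2, Z)), Z) = Mul(Z, Add(-4, Mul(2, Z))))
Function('m')(S, G) = Mul(93, Pow(Add(G, S), -1)) (Function('m')(S, G) = Mul(Add(Mul(2, -5, Add(-2, -5)), 23), Pow(Add(S, G), -1)) = Mul(Add(Mul(2, -5, -7), 23), Pow(Add(G, S), -1)) = Mul(Add(70, 23), Pow(Add(G, S), -1)) = Mul(93, Pow(Add(G, S), -1)))
Add(4276, Function('m')(Add(Function('B')(-5), 33), Mul(8, 5))) = Add(4276, Mul(93, Pow(Add(Mul(8, 5), Add(Add(4, Mul(-1, -5)), 33)), -1))) = Add(4276, Mul(93, Pow(Add(40, Add(Add(4, 5), 33)), -1))) = Add(4276, Mul(93, Pow(Add(40, Add(9, 33)), -1))) = Add(4276, Mul(93, Pow(Add(40, 42), -1))) = Add(4276, Mul(93, Pow(82, -1))) = Add(4276, Mul(93, Rational(1, 82))) = Add(4276, Rational(93, 82)) = Rational(350725, 82)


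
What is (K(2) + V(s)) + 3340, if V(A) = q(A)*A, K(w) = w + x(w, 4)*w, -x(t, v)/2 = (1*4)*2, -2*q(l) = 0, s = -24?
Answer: 3310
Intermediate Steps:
q(l) = 0 (q(l) = -1/2*0 = 0)
x(t, v) = -16 (x(t, v) = -2*1*4*2 = -8*2 = -2*8 = -16)
K(w) = -15*w (K(w) = w - 16*w = -15*w)
V(A) = 0 (V(A) = 0*A = 0)
(K(2) + V(s)) + 3340 = (-15*2 + 0) + 3340 = (-30 + 0) + 3340 = -30 + 3340 = 3310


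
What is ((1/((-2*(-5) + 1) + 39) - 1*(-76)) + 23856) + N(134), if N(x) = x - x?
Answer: 1196601/50 ≈ 23932.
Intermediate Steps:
N(x) = 0
((1/((-2*(-5) + 1) + 39) - 1*(-76)) + 23856) + N(134) = ((1/((-2*(-5) + 1) + 39) - 1*(-76)) + 23856) + 0 = ((1/((10 + 1) + 39) + 76) + 23856) + 0 = ((1/(11 + 39) + 76) + 23856) + 0 = ((1/50 + 76) + 23856) + 0 = (3801/50 + 23856) + 0 = 1196601/50 + 0 = 1196601/50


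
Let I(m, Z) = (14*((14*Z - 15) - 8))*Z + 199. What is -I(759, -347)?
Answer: -23712097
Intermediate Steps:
I(m, Z) = 199 + Z*(-322 + 196*Z) (I(m, Z) = (14*((-15 + 14*Z) - 8))*Z + 199 = (14*(-23 + 14*Z))*Z + 199 = (-322 + 196*Z)*Z + 199 = Z*(-322 + 196*Z) + 199 = 199 + Z*(-322 + 196*Z))
-I(759, -347) = -(199 - 322*(-347) + 196*(-347)²) = -(199 + 111734 + 196*120409) = -(199 + 111734 + 23600164) = -1*23712097 = -23712097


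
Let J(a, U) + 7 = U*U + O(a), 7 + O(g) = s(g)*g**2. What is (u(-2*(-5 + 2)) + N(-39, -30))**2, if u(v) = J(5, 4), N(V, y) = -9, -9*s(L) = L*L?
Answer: 473344/81 ≈ 5843.8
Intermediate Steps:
s(L) = -L**2/9 (s(L) = -L*L/9 = -L**2/9)
O(g) = -7 - g**4/9 (O(g) = -7 + (-g**2/9)*g**2 = -7 - g**4/9)
J(a, U) = -14 + U**2 - a**4/9 (J(a, U) = -7 + (U*U + (-7 - a**4/9)) = -7 + (U**2 + (-7 - a**4/9)) = -7 + (-7 + U**2 - a**4/9) = -14 + U**2 - a**4/9)
u(v) = -607/9 (u(v) = -14 + 4**2 - 1/9*5**4 = -14 + 16 - 1/9*625 = -14 + 16 - 625/9 = -607/9)
(u(-2*(-5 + 2)) + N(-39, -30))**2 = (-607/9 - 9)**2 = (-688/9)**2 = 473344/81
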